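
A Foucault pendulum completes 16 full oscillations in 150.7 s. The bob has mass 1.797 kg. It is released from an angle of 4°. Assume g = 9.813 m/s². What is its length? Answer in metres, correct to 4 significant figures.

22.05 m

T = 150.7/16 = 9.4187 s.
From T = 2π√(L/g), L = gT²/(4π²) = 9.813 × 9.4187²/(4π²) = 22.05 m.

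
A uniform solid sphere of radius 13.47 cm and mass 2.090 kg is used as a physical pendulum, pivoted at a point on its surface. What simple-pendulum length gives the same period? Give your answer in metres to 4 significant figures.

The equivalent simple-pendulum length is L_eq = I/(md), where I is about the pivot and d = 0.13470 m.
I_cm = (2/5)mR² = 0.015168 kg·m², so I = I_cm + md² = 0.015168 + 0.037921 = 0.053090 kg·m².
L_eq = 0.053090/(2.090 × 0.13470) = 0.1886 m.

0.1886 m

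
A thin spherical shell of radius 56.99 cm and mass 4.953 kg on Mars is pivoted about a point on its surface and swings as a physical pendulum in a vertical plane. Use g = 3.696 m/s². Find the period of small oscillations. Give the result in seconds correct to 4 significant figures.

3.185 s

I_cm = (2/3)mr² = 1.0724 kg·m². The pivot is at distance d = 0.5699 m from the centre of mass.
By the parallel-axis theorem, I = I_cm + md² = 1.0724 + 1.6087 = 2.6811 kg·m².
T = 2π√(I/(mgd)) = 2π√(2.6811/(4.953 × 3.696 × 0.5699)) = 3.185 s.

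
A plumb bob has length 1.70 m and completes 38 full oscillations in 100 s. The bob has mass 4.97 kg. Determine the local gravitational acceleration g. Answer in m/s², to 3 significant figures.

9.69 m/s²

T = 100/38 = 2.632 s.
From T = 2π√(L/g), g = 4π²L/T² = 4π² × 1.70/2.632² = 9.69 m/s².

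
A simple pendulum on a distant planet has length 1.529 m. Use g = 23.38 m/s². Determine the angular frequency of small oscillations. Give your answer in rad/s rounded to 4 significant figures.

ω = √(g/L) = √(23.38/1.529) = 3.910 rad/s.

3.910 rad/s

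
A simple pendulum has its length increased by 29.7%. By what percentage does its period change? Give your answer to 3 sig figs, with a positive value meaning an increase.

T ∝ √L, so T'/T = √(1.297) = 1.139.
Percentage change in T = (1.139 − 1) × 100% = 13.9%.

13.9%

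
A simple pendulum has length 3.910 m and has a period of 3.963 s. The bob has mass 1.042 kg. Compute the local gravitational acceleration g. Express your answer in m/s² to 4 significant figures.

9.829 m/s²

From T = 2π√(L/g), g = 4π²L/T² = 4π² × 3.910/3.9630² = 9.829 m/s².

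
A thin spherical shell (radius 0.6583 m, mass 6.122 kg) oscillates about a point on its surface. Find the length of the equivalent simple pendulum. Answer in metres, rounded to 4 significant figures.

1.097 m

The equivalent simple-pendulum length is L_eq = I/(md), where I is about the pivot and d = 0.65830 m.
I_cm = (2/3)mR² = 1.7687 kg·m², so I = I_cm + md² = 1.7687 + 2.6530 = 4.4217 kg·m².
L_eq = 4.4217/(6.122 × 0.65830) = 1.097 m.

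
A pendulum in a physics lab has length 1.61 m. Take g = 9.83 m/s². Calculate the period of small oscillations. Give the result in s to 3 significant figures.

T = 2π√(L/g) = 2π√(1.61/9.83) = 2π × 0.4047 = 2.54 s.

2.54 s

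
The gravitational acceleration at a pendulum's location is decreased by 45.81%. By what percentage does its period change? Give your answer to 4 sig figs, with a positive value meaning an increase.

35.84%

T ∝ 1/√g, so T'/T = 1/√(0.54190) = 1.3584.
Percentage change in T = (1.3584 − 1) × 100% = 35.84%.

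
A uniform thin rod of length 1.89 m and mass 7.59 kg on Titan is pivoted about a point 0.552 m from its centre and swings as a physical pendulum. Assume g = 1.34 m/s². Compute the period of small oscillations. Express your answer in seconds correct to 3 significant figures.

For a physical pendulum T = 2π√(I/(mgd)), with d = 0.5520 m from pivot to centre of mass.
I_cm = mL²/12 = 7.59 × 1.89²/12 = 2.259 kg·m²; I = I_cm + md² = 2.259 + 7.59 × 0.5520² = 4.572 kg·m².
T = 2π√(4.572/(7.59 × 1.34 × 0.5520)) = 5.67 s.

5.67 s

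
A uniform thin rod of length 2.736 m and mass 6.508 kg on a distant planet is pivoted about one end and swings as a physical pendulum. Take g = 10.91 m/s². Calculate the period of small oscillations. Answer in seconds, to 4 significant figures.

For a physical pendulum T = 2π√(I/(mgd)), with d = 1.3680 m from pivot to centre of mass.
I_cm = mL²/12 = 6.508 × 2.736²/12 = 4.0597 kg·m²; I = I_cm + md² = 4.0597 + 6.508 × 1.3680² = 16.239 kg·m².
T = 2π√(16.239/(6.508 × 10.91 × 1.3680)) = 2.569 s.

2.569 s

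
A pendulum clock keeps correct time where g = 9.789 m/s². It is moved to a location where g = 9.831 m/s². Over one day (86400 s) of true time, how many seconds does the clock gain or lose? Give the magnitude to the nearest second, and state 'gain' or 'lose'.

gain 185 s

The clock's period scales as T ∝ 1/√g, so T'/T = √(9.789/9.831) = 0.997862.
In 86400 s of true time the clock registers 86400/0.997862 = 86585.2 s, so it gains 185 s.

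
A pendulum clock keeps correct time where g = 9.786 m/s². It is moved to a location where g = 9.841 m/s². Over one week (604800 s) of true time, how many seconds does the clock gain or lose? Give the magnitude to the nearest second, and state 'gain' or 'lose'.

gain 1697 s

The clock's period scales as T ∝ 1/√g, so T'/T = √(9.786/9.841) = 0.997202.
In 604800 s of true time the clock registers 604800/0.997202 = 606497.2 s, so it gains 1697 s.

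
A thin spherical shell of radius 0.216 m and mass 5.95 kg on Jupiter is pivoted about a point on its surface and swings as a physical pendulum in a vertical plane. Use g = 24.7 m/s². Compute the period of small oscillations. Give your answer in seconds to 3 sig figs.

I_cm = (2/3)mr² = 0.1851 kg·m². The pivot is at distance d = 0.216 m from the centre of mass.
By the parallel-axis theorem, I = I_cm + md² = 0.1851 + 0.2776 = 0.4627 kg·m².
T = 2π√(I/(mgd)) = 2π√(0.4627/(5.95 × 24.7 × 0.216)) = 0.759 s.

0.759 s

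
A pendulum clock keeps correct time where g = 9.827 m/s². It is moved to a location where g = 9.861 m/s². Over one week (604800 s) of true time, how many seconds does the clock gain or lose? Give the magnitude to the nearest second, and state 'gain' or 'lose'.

gain 1045 s

The clock's period scales as T ∝ 1/√g, so T'/T = √(9.827/9.861) = 0.998275.
In 604800 s of true time the clock registers 604800/0.998275 = 605845.4 s, so it gains 1045 s.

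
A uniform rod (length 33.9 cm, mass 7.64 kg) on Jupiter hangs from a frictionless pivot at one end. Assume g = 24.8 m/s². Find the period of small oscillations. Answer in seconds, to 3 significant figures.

0.600 s

For a physical pendulum T = 2π√(I/(mgd)), with d = 0.1695 m from pivot to centre of mass.
I_cm = mL²/12 = 7.64 × 0.339²/12 = 0.07317 kg·m²; I = I_cm + md² = 0.07317 + 7.64 × 0.1695² = 0.2927 kg·m².
T = 2π√(0.2927/(7.64 × 24.8 × 0.1695)) = 0.600 s.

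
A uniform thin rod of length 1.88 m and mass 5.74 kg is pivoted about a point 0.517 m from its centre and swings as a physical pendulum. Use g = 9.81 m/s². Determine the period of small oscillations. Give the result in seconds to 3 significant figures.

For a physical pendulum T = 2π√(I/(mgd)), with d = 0.5170 m from pivot to centre of mass.
I_cm = mL²/12 = 5.74 × 1.88²/12 = 1.691 kg·m²; I = I_cm + md² = 1.691 + 5.74 × 0.5170² = 3.225 kg·m².
T = 2π√(3.225/(5.74 × 9.81 × 0.5170)) = 2.09 s.

2.09 s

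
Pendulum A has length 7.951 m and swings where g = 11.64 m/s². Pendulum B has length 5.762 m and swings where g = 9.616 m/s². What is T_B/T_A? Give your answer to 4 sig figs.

T = 2π√(L/g), so T_B/T_A = √((L_B/g_B)/(L_A/g_A)) = √((5.762/9.616)/(7.951/11.64)) = 0.9366.

0.9366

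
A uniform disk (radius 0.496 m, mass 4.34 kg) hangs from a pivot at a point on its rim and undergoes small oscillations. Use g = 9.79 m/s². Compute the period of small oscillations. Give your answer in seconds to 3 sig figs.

1.73 s

I_cm = ½mr² = 0.5339 kg·m². The pivot is at distance d = 0.496 m from the centre of mass.
By the parallel-axis theorem, I = I_cm + md² = 0.5339 + 1.068 = 1.602 kg·m².
T = 2π√(I/(mgd)) = 2π√(1.602/(4.34 × 9.79 × 0.496)) = 1.73 s.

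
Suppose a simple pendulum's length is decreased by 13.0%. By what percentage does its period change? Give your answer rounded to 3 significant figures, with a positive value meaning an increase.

T ∝ √L, so T'/T = √(0.8700) = 0.9327.
Percentage change in T = (0.9327 − 1) × 100% = -6.73%.

-6.73%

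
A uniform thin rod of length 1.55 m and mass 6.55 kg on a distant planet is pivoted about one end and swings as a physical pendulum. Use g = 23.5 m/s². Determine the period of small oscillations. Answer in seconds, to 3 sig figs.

1.32 s

For a physical pendulum T = 2π√(I/(mgd)), with d = 0.7750 m from pivot to centre of mass.
I_cm = mL²/12 = 6.55 × 1.55²/12 = 1.311 kg·m²; I = I_cm + md² = 1.311 + 6.55 × 0.7750² = 5.245 kg·m².
T = 2π√(5.245/(6.55 × 23.5 × 0.7750)) = 1.32 s.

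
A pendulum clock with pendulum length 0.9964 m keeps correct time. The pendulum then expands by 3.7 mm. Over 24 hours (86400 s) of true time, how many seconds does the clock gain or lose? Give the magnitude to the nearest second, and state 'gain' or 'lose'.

lose 160 s

T ∝ √L, so T'/T = √(1.00010/0.9964) = 1.00185.
In 86400 s of true time the clock registers 86400/1.00185 = 86240.0 s, so it loses 160 s.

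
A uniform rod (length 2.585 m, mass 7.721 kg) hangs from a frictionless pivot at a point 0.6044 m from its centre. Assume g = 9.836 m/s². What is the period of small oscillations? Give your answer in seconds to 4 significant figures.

2.475 s

For a physical pendulum T = 2π√(I/(mgd)), with d = 0.60440 m from pivot to centre of mass.
I_cm = mL²/12 = 7.721 × 2.585²/12 = 4.2995 kg·m²; I = I_cm + md² = 4.2995 + 7.721 × 0.60440² = 7.1199 kg·m².
T = 2π√(7.1199/(7.721 × 9.836 × 0.60440)) = 2.475 s.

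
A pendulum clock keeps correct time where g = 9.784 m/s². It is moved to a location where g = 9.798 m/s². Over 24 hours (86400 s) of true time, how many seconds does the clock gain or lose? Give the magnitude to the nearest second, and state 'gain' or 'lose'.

gain 62 s

The clock's period scales as T ∝ 1/√g, so T'/T = √(9.784/9.798) = 0.999285.
In 86400 s of true time the clock registers 86400/0.999285 = 86461.8 s, so it gains 62 s.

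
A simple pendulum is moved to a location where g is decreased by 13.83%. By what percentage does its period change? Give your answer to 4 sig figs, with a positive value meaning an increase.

7.726%

T ∝ 1/√g, so T'/T = 1/√(0.86170) = 1.0773.
Percentage change in T = (1.0773 − 1) × 100% = 7.726%.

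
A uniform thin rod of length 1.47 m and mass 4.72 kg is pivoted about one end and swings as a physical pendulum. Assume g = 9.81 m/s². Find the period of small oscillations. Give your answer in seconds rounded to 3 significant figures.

1.99 s

For a physical pendulum T = 2π√(I/(mgd)), with d = 0.7350 m from pivot to centre of mass.
I_cm = mL²/12 = 4.72 × 1.47²/12 = 0.8500 kg·m²; I = I_cm + md² = 0.8500 + 4.72 × 0.7350² = 3.400 kg·m².
T = 2π√(3.400/(4.72 × 9.81 × 0.7350)) = 1.99 s.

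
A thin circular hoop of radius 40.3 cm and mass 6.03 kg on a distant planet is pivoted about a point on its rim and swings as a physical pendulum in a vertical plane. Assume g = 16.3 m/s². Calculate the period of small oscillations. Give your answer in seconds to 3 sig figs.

I_cm = mr² = 0.9793 kg·m². The pivot is at distance d = 0.403 m from the centre of mass.
By the parallel-axis theorem, I = I_cm + md² = 0.9793 + 0.9793 = 1.959 kg·m².
T = 2π√(I/(mgd)) = 2π√(1.959/(6.03 × 16.3 × 0.403)) = 1.40 s.

1.40 s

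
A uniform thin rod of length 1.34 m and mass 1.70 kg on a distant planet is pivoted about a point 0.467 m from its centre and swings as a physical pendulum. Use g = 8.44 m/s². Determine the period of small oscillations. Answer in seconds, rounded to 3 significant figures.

1.92 s

For a physical pendulum T = 2π√(I/(mgd)), with d = 0.4670 m from pivot to centre of mass.
I_cm = mL²/12 = 1.70 × 1.34²/12 = 0.2544 kg·m²; I = I_cm + md² = 0.2544 + 1.70 × 0.4670² = 0.6251 kg·m².
T = 2π√(0.6251/(1.70 × 8.44 × 0.4670)) = 1.92 s.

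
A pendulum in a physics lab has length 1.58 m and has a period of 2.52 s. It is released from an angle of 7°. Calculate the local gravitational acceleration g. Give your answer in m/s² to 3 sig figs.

From T = 2π√(L/g), g = 4π²L/T² = 4π² × 1.58/2.520² = 9.82 m/s².

9.82 m/s²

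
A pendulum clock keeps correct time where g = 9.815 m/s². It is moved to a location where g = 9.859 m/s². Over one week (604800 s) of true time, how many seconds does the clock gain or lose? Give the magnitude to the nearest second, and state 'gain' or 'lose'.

The clock's period scales as T ∝ 1/√g, so T'/T = √(9.815/9.859) = 0.997766.
In 604800 s of true time the clock registers 604800/0.997766 = 606154.1 s, so it gains 1354 s.

gain 1354 s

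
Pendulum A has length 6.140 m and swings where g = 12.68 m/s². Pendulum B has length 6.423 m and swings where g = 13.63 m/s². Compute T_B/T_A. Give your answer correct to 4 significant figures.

T = 2π√(L/g), so T_B/T_A = √((L_B/g_B)/(L_A/g_A)) = √((6.423/13.63)/(6.140/12.68)) = 0.9865.

0.9865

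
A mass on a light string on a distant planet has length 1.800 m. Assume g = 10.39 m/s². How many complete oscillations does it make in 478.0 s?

182

T = 2π√(L/g) = 2π√(1.800/10.39) = 2.6152 s.
Number of complete oscillations = ⌊478.0/2.6152⌋ = ⌊182.78⌋ = 182.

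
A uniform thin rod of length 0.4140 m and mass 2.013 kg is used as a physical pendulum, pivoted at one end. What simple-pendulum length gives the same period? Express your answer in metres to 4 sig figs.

0.2760 m

The equivalent simple-pendulum length is L_eq = I/(md), where I is about the pivot and d = 0.20700 m.
I_cm = (1/12)mL² = 0.028752 kg·m², so I = I_cm + md² = 0.028752 + 0.086255 = 0.11501 kg·m².
L_eq = 0.11501/(2.013 × 0.20700) = 0.2760 m.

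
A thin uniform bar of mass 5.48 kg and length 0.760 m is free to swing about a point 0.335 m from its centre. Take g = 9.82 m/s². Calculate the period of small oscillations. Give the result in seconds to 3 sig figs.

1.39 s

For a physical pendulum T = 2π√(I/(mgd)), with d = 0.3350 m from pivot to centre of mass.
I_cm = mL²/12 = 5.48 × 0.760²/12 = 0.2638 kg·m²; I = I_cm + md² = 0.2638 + 5.48 × 0.3350² = 0.8788 kg·m².
T = 2π√(0.8788/(5.48 × 9.82 × 0.3350)) = 1.39 s.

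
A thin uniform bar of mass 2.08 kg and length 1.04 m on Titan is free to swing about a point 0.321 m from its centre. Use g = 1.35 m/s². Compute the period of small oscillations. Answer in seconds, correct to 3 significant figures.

4.20 s

For a physical pendulum T = 2π√(I/(mgd)), with d = 0.3210 m from pivot to centre of mass.
I_cm = mL²/12 = 2.08 × 1.04²/12 = 0.1875 kg·m²; I = I_cm + md² = 0.1875 + 2.08 × 0.3210² = 0.4018 kg·m².
T = 2π√(0.4018/(2.08 × 1.35 × 0.3210)) = 4.20 s.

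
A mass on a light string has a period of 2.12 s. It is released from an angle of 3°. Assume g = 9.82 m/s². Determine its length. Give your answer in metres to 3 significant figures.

1.12 m

From T = 2π√(L/g), L = gT²/(4π²) = 9.82 × 2.120²/(4π²) = 1.12 m.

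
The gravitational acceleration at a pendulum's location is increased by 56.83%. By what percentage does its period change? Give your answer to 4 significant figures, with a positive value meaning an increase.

T ∝ 1/√g, so T'/T = 1/√(1.5683) = 0.79852.
Percentage change in T = (0.79852 − 1) × 100% = -20.15%.

-20.15%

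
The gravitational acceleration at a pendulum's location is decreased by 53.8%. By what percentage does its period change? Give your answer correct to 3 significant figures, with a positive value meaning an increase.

47.1%

T ∝ 1/√g, so T'/T = 1/√(0.4620) = 1.471.
Percentage change in T = (1.471 − 1) × 100% = 47.1%.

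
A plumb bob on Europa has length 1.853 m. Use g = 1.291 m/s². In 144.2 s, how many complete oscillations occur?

19

T = 2π√(L/g) = 2π√(1.853/1.291) = 7.5276 s.
Number of complete oscillations = ⌊144.2/7.5276⌋ = ⌊19.156⌋ = 19.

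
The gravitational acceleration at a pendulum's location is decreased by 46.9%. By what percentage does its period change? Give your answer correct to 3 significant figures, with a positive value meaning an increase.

37.2%

T ∝ 1/√g, so T'/T = 1/√(0.5310) = 1.372.
Percentage change in T = (1.372 − 1) × 100% = 37.2%.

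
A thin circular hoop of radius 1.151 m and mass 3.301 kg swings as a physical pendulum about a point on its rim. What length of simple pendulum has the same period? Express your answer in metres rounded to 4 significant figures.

2.302 m

The equivalent simple-pendulum length is L_eq = I/(md), where I is about the pivot and d = 1.1510 m.
I_cm = mR² = 4.3732 kg·m², so I = I_cm + md² = 4.3732 + 4.3732 = 8.7463 kg·m².
L_eq = 8.7463/(3.301 × 1.1510) = 2.302 m.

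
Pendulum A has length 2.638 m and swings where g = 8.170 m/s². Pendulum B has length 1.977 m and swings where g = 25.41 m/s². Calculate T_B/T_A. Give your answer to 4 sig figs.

T = 2π√(L/g), so T_B/T_A = √((L_B/g_B)/(L_A/g_A)) = √((1.977/25.41)/(2.638/8.170)) = 0.4909.

0.4909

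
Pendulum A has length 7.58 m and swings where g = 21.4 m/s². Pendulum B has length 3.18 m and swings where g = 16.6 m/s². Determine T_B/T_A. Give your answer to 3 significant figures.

T = 2π√(L/g), so T_B/T_A = √((L_B/g_B)/(L_A/g_A)) = √((3.18/16.6)/(7.58/21.4)) = 0.735.

0.735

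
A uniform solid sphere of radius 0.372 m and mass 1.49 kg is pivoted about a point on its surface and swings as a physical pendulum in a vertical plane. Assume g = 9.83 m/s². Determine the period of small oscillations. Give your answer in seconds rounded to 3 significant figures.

I_cm = (2/5)mr² = 0.08248 kg·m². The pivot is at distance d = 0.372 m from the centre of mass.
By the parallel-axis theorem, I = I_cm + md² = 0.08248 + 0.2062 = 0.2887 kg·m².
T = 2π√(I/(mgd)) = 2π√(0.2887/(1.49 × 9.83 × 0.372)) = 1.45 s.

1.45 s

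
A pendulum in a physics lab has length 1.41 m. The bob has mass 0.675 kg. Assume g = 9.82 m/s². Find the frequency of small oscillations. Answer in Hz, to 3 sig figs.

T = 2π√(L/g) = 2π√(1.41/9.82) = 2.381 s, so f = 1/T = 0.420 Hz.

0.420 Hz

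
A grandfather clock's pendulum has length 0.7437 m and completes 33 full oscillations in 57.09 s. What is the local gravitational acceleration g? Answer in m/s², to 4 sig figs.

T = 57.09/33 = 1.7300 s.
From T = 2π√(L/g), g = 4π²L/T² = 4π² × 0.7437/1.7300² = 9.810 m/s².

9.810 m/s²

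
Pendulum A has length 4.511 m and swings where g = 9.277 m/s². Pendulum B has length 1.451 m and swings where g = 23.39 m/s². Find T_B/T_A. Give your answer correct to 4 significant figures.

T = 2π√(L/g), so T_B/T_A = √((L_B/g_B)/(L_A/g_A)) = √((1.451/23.39)/(4.511/9.277)) = 0.3572.

0.3572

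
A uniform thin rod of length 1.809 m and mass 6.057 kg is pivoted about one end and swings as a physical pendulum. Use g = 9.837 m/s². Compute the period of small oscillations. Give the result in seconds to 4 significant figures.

2.200 s

For a physical pendulum T = 2π√(I/(mgd)), with d = 0.90450 m from pivot to centre of mass.
I_cm = mL²/12 = 6.057 × 1.809²/12 = 1.6518 kg·m²; I = I_cm + md² = 1.6518 + 6.057 × 0.90450² = 6.6071 kg·m².
T = 2π√(6.6071/(6.057 × 9.837 × 0.90450)) = 2.200 s.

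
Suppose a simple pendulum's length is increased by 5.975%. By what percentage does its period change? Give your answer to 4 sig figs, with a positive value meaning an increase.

2.944%

T ∝ √L, so T'/T = √(1.0597) = 1.0294.
Percentage change in T = (1.0294 − 1) × 100% = 2.944%.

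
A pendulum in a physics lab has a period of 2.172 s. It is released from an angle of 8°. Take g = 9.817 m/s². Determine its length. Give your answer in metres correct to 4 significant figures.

From T = 2π√(L/g), L = gT²/(4π²) = 9.817 × 2.1720²/(4π²) = 1.173 m.

1.173 m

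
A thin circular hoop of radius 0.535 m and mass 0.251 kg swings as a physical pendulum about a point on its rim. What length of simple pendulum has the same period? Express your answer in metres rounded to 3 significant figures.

The equivalent simple-pendulum length is L_eq = I/(md), where I is about the pivot and d = 0.5350 m.
I_cm = mR² = 0.07184 kg·m², so I = I_cm + md² = 0.07184 + 0.07184 = 0.1437 kg·m².
L_eq = 0.1437/(0.251 × 0.5350) = 1.07 m.

1.07 m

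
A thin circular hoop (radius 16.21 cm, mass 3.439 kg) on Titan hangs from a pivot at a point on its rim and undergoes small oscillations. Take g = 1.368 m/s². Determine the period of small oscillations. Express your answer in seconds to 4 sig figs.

I_cm = mr² = 0.090365 kg·m². The pivot is at distance d = 0.1621 m from the centre of mass.
By the parallel-axis theorem, I = I_cm + md² = 0.090365 + 0.090365 = 0.18073 kg·m².
T = 2π√(I/(mgd)) = 2π√(0.18073/(3.439 × 1.368 × 0.1621)) = 3.059 s.

3.059 s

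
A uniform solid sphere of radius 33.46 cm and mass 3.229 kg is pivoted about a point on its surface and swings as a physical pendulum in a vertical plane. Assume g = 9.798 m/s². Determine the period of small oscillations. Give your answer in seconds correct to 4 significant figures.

1.374 s

I_cm = (2/5)mr² = 0.14460 kg·m². The pivot is at distance d = 0.3346 m from the centre of mass.
By the parallel-axis theorem, I = I_cm + md² = 0.14460 + 0.36151 = 0.50611 kg·m².
T = 2π√(I/(mgd)) = 2π√(0.50611/(3.229 × 9.798 × 0.3346)) = 1.374 s.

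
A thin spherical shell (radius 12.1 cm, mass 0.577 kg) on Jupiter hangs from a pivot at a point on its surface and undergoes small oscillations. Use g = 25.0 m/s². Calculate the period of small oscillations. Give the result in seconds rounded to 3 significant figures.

I_cm = (2/3)mr² = 0.005632 kg·m². The pivot is at distance d = 0.121 m from the centre of mass.
By the parallel-axis theorem, I = I_cm + md² = 0.005632 + 0.008448 = 0.01408 kg·m².
T = 2π√(I/(mgd)) = 2π√(0.01408/(0.577 × 25.0 × 0.121)) = 0.564 s.

0.564 s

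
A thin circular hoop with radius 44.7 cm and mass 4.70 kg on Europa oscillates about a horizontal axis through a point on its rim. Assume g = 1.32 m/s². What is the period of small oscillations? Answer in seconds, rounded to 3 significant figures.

5.17 s

I_cm = mr² = 0.9391 kg·m². The pivot is at distance d = 0.447 m from the centre of mass.
By the parallel-axis theorem, I = I_cm + md² = 0.9391 + 0.9391 = 1.878 kg·m².
T = 2π√(I/(mgd)) = 2π√(1.878/(4.70 × 1.32 × 0.447)) = 5.17 s.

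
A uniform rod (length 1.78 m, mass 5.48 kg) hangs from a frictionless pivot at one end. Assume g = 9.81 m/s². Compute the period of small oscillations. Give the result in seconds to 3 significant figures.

For a physical pendulum T = 2π√(I/(mgd)), with d = 0.8900 m from pivot to centre of mass.
I_cm = mL²/12 = 5.48 × 1.78²/12 = 1.447 kg·m²; I = I_cm + md² = 1.447 + 5.48 × 0.8900² = 5.788 kg·m².
T = 2π√(5.788/(5.48 × 9.81 × 0.8900)) = 2.19 s.

2.19 s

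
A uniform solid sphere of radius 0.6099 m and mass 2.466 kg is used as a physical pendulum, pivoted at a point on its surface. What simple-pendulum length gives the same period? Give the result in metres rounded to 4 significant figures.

The equivalent simple-pendulum length is L_eq = I/(md), where I is about the pivot and d = 0.60990 m.
I_cm = (2/5)mR² = 0.36692 kg·m², so I = I_cm + md² = 0.36692 + 0.91730 = 1.2842 kg·m².
L_eq = 1.2842/(2.466 × 0.60990) = 0.8539 m.

0.8539 m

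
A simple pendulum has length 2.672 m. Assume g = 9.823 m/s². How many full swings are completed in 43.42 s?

T = 2π√(L/g) = 2π√(2.672/9.823) = 3.2770 s.
Number of complete oscillations = ⌊43.42/3.2770⌋ = ⌊13.250⌋ = 13.

13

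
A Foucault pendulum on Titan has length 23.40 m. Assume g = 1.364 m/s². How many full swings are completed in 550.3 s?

21

T = 2π√(L/g) = 2π√(23.40/1.364) = 26.024 s.
Number of complete oscillations = ⌊550.3/26.024⌋ = ⌊21.146⌋ = 21.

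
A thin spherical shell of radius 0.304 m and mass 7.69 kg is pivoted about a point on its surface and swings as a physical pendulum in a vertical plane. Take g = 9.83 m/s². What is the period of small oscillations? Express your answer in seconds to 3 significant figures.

1.43 s

I_cm = (2/3)mr² = 0.4738 kg·m². The pivot is at distance d = 0.304 m from the centre of mass.
By the parallel-axis theorem, I = I_cm + md² = 0.4738 + 0.7107 = 1.184 kg·m².
T = 2π√(I/(mgd)) = 2π√(1.184/(7.69 × 9.83 × 0.304)) = 1.43 s.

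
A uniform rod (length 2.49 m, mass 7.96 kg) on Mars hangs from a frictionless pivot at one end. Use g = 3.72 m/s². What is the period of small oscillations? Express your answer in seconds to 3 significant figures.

4.20 s

For a physical pendulum T = 2π√(I/(mgd)), with d = 1.245 m from pivot to centre of mass.
I_cm = mL²/12 = 7.96 × 2.49²/12 = 4.113 kg·m²; I = I_cm + md² = 4.113 + 7.96 × 1.245² = 16.45 kg·m².
T = 2π√(16.45/(7.96 × 3.72 × 1.245)) = 4.20 s.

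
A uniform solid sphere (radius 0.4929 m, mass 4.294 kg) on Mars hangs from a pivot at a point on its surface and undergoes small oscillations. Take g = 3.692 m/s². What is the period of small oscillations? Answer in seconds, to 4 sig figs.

I_cm = (2/5)mr² = 0.41729 kg·m². The pivot is at distance d = 0.4929 m from the centre of mass.
By the parallel-axis theorem, I = I_cm + md² = 0.41729 + 1.0432 = 1.4605 kg·m².
T = 2π√(I/(mgd)) = 2π√(1.4605/(4.294 × 3.692 × 0.4929)) = 2.716 s.

2.716 s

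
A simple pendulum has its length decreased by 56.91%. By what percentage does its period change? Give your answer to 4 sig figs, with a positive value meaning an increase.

-34.36%

T ∝ √L, so T'/T = √(0.43090) = 0.65643.
Percentage change in T = (0.65643 − 1) × 100% = -34.36%.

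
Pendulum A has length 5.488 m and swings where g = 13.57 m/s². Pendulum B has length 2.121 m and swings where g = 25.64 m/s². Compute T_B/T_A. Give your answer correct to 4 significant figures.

T = 2π√(L/g), so T_B/T_A = √((L_B/g_B)/(L_A/g_A)) = √((2.121/25.64)/(5.488/13.57)) = 0.4523.

0.4523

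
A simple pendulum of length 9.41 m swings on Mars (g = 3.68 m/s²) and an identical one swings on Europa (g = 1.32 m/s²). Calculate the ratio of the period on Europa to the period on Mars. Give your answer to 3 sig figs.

T ∝ 1/√g, so T₂/T₁ = √(g₁/g₂) = √(3.68/1.32) = 1.67.

1.67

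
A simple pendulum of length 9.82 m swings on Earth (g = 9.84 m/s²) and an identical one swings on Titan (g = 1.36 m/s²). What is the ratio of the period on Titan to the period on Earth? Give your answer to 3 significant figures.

T ∝ 1/√g, so T₂/T₁ = √(g₁/g₂) = √(9.84/1.36) = 2.69.

2.69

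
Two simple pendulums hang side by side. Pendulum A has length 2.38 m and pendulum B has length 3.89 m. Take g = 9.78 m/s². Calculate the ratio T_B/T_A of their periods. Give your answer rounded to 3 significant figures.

1.28

T ∝ √L, so T_B/T_A = √(L_B/L_A) = √(3.89/2.38) = 1.28.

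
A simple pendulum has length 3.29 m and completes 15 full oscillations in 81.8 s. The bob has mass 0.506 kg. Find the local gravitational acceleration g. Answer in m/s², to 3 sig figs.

T = 81.8/15 = 5.453 s.
From T = 2π√(L/g), g = 4π²L/T² = 4π² × 3.29/5.453² = 4.37 m/s².

4.37 m/s²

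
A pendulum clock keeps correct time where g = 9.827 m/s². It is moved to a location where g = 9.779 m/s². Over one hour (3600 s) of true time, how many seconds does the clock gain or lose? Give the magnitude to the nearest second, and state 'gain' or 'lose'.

lose 9 s

The clock's period scales as T ∝ 1/√g, so T'/T = √(9.827/9.779) = 1.00245.
In 3600 s of true time the clock registers 3600/1.00245 = 3591.2 s, so it loses 9 s.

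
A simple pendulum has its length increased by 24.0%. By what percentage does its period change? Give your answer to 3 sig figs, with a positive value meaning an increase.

T ∝ √L, so T'/T = √(1.240) = 1.114.
Percentage change in T = (1.114 − 1) × 100% = 11.4%.

11.4%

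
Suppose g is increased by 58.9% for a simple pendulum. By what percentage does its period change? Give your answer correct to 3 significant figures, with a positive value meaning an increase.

T ∝ 1/√g, so T'/T = 1/√(1.589) = 0.7933.
Percentage change in T = (0.7933 − 1) × 100% = -20.7%.

-20.7%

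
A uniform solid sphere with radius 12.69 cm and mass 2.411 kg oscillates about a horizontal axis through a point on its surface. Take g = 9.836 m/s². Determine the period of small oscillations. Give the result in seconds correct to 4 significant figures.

I_cm = (2/5)mr² = 0.015530 kg·m². The pivot is at distance d = 0.1269 m from the centre of mass.
By the parallel-axis theorem, I = I_cm + md² = 0.015530 + 0.038826 = 0.054356 kg·m².
T = 2π√(I/(mgd)) = 2π√(0.054356/(2.411 × 9.836 × 0.1269)) = 0.8444 s.

0.8444 s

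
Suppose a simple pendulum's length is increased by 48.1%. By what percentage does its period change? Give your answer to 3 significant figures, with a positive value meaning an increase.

21.7%

T ∝ √L, so T'/T = √(1.481) = 1.217.
Percentage change in T = (1.217 − 1) × 100% = 21.7%.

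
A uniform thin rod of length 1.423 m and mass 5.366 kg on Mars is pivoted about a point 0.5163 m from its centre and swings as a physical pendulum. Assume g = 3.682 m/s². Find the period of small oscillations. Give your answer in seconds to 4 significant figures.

3.007 s

For a physical pendulum T = 2π√(I/(mgd)), with d = 0.51630 m from pivot to centre of mass.
I_cm = mL²/12 = 5.366 × 1.423²/12 = 0.90548 kg·m²; I = I_cm + md² = 0.90548 + 5.366 × 0.51630² = 2.3359 kg·m².
T = 2π√(2.3359/(5.366 × 3.682 × 0.51630)) = 3.007 s.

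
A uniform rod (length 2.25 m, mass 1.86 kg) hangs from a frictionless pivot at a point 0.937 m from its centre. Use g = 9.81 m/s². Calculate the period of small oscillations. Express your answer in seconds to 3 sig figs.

For a physical pendulum T = 2π√(I/(mgd)), with d = 0.9370 m from pivot to centre of mass.
I_cm = mL²/12 = 1.86 × 2.25²/12 = 0.7847 kg·m²; I = I_cm + md² = 0.7847 + 1.86 × 0.9370² = 2.418 kg·m².
T = 2π√(2.418/(1.86 × 9.81 × 0.9370)) = 2.36 s.

2.36 s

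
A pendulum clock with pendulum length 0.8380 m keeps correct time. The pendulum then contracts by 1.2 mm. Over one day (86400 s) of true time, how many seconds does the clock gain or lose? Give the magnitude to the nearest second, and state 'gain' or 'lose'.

gain 62 s

T ∝ √L, so T'/T = √(0.83680/0.8380) = 0.999284.
In 86400 s of true time the clock registers 86400/0.999284 = 86461.9 s, so it gains 62 s.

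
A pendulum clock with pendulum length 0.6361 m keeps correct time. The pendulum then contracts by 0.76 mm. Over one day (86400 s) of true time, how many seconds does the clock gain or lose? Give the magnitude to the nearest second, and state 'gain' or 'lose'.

T ∝ √L, so T'/T = √(0.63534/0.6361) = 0.999402.
In 86400 s of true time the clock registers 86400/0.999402 = 86451.7 s, so it gains 52 s.

gain 52 s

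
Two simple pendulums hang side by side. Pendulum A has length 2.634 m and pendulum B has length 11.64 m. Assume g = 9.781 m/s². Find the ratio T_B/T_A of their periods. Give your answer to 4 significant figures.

T ∝ √L, so T_B/T_A = √(L_B/L_A) = √(11.64/2.634) = 2.102.

2.102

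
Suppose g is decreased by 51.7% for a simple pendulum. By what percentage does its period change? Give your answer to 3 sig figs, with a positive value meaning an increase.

T ∝ 1/√g, so T'/T = 1/√(0.4830) = 1.439.
Percentage change in T = (1.439 − 1) × 100% = 43.9%.

43.9%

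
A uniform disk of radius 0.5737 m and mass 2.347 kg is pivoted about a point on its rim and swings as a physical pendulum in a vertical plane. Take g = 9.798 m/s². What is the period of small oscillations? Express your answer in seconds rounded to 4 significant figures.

1.862 s

I_cm = ½mr² = 0.38624 kg·m². The pivot is at distance d = 0.5737 m from the centre of mass.
By the parallel-axis theorem, I = I_cm + md² = 0.38624 + 0.77247 = 1.1587 kg·m².
T = 2π√(I/(mgd)) = 2π√(1.1587/(2.347 × 9.798 × 0.5737)) = 1.862 s.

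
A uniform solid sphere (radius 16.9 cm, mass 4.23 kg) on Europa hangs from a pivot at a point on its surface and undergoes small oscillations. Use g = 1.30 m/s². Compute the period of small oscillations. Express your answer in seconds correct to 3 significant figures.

I_cm = (2/5)mr² = 0.04833 kg·m². The pivot is at distance d = 0.169 m from the centre of mass.
By the parallel-axis theorem, I = I_cm + md² = 0.04833 + 0.1208 = 0.1691 kg·m².
T = 2π√(I/(mgd)) = 2π√(0.1691/(4.23 × 1.30 × 0.169)) = 2.68 s.

2.68 s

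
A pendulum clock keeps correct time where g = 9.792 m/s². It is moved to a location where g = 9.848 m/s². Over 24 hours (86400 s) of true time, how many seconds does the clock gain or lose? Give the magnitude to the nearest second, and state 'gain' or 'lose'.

The clock's period scales as T ∝ 1/√g, so T'/T = √(9.792/9.848) = 0.997153.
In 86400 s of true time the clock registers 86400/0.997153 = 86646.7 s, so it gains 247 s.

gain 247 s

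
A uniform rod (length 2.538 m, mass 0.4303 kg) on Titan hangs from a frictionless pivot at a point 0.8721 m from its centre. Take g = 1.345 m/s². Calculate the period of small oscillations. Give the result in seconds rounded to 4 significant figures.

6.608 s

For a physical pendulum T = 2π√(I/(mgd)), with d = 0.87210 m from pivot to centre of mass.
I_cm = mL²/12 = 0.4303 × 2.538²/12 = 0.23098 kg·m²; I = I_cm + md² = 0.23098 + 0.4303 × 0.87210² = 0.55825 kg·m².
T = 2π√(0.55825/(0.4303 × 1.345 × 0.87210)) = 6.608 s.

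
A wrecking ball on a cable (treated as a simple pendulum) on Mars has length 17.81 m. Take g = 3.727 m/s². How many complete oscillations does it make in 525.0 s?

T = 2π√(L/g) = 2π√(17.81/3.727) = 13.735 s.
Number of complete oscillations = ⌊525.0/13.735⌋ = ⌊38.223⌋ = 38.

38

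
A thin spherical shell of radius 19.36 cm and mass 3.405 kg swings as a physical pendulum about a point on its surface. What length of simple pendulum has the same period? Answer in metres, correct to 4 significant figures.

0.3227 m

The equivalent simple-pendulum length is L_eq = I/(md), where I is about the pivot and d = 0.19360 m.
I_cm = (2/3)mR² = 0.085082 kg·m², so I = I_cm + md² = 0.085082 + 0.12762 = 0.21270 kg·m².
L_eq = 0.21270/(3.405 × 0.19360) = 0.3227 m.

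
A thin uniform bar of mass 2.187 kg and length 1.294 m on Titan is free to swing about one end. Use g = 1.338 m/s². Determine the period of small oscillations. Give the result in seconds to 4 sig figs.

For a physical pendulum T = 2π√(I/(mgd)), with d = 0.64700 m from pivot to centre of mass.
I_cm = mL²/12 = 2.187 × 1.294²/12 = 0.30517 kg·m²; I = I_cm + md² = 0.30517 + 2.187 × 0.64700² = 1.2207 kg·m².
T = 2π√(1.2207/(2.187 × 1.338 × 0.64700)) = 5.045 s.

5.045 s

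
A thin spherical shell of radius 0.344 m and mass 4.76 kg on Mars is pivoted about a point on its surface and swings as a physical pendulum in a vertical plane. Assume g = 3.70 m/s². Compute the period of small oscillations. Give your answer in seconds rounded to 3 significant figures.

2.47 s

I_cm = (2/3)mr² = 0.3755 kg·m². The pivot is at distance d = 0.344 m from the centre of mass.
By the parallel-axis theorem, I = I_cm + md² = 0.3755 + 0.5633 = 0.9388 kg·m².
T = 2π√(I/(mgd)) = 2π√(0.9388/(4.76 × 3.70 × 0.344)) = 2.47 s.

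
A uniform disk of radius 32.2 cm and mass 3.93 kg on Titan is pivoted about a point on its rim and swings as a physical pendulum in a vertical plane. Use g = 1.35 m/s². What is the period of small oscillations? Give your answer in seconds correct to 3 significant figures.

3.76 s

I_cm = ½mr² = 0.2037 kg·m². The pivot is at distance d = 0.322 m from the centre of mass.
By the parallel-axis theorem, I = I_cm + md² = 0.2037 + 0.4075 = 0.6112 kg·m².
T = 2π√(I/(mgd)) = 2π√(0.6112/(3.93 × 1.35 × 0.322)) = 3.76 s.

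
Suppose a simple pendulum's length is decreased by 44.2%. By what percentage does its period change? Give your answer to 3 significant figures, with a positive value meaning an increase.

-25.3%

T ∝ √L, so T'/T = √(0.5580) = 0.7470.
Percentage change in T = (0.7470 − 1) × 100% = -25.3%.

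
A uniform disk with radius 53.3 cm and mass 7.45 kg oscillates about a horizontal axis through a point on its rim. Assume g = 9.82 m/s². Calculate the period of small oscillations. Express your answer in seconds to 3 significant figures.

I_cm = ½mr² = 1.058 kg·m². The pivot is at distance d = 0.533 m from the centre of mass.
By the parallel-axis theorem, I = I_cm + md² = 1.058 + 2.116 = 3.175 kg·m².
T = 2π√(I/(mgd)) = 2π√(3.175/(7.45 × 9.82 × 0.533)) = 1.79 s.

1.79 s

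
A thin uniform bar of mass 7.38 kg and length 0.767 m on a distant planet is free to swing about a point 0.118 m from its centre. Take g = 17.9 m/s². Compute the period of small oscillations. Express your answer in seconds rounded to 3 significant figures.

For a physical pendulum T = 2π√(I/(mgd)), with d = 0.1180 m from pivot to centre of mass.
I_cm = mL²/12 = 7.38 × 0.767²/12 = 0.3618 kg·m²; I = I_cm + md² = 0.3618 + 7.38 × 0.1180² = 0.4646 kg·m².
T = 2π√(0.4646/(7.38 × 17.9 × 0.1180)) = 1.08 s.

1.08 s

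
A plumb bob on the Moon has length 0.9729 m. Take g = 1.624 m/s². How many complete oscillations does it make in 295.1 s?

60

T = 2π√(L/g) = 2π√(0.9729/1.624) = 4.8632 s.
Number of complete oscillations = ⌊295.1/4.8632⌋ = ⌊60.680⌋ = 60.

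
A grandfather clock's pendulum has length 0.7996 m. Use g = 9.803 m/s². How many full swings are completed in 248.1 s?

138

T = 2π√(L/g) = 2π√(0.7996/9.803) = 1.7945 s.
Number of complete oscillations = ⌊248.1/1.7945⌋ = ⌊138.26⌋ = 138.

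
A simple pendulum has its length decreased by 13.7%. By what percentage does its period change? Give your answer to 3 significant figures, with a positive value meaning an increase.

T ∝ √L, so T'/T = √(0.8630) = 0.9290.
Percentage change in T = (0.9290 − 1) × 100% = -7.10%.

-7.10%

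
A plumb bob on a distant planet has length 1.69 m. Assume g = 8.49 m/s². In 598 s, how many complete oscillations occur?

T = 2π√(L/g) = 2π√(1.69/8.49) = 2.803 s.
Number of complete oscillations = ⌊598/2.803⌋ = ⌊213.3⌋ = 213.

213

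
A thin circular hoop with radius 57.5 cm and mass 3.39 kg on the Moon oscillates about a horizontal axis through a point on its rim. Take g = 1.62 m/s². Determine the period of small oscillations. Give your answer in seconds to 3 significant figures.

I_cm = mr² = 1.121 kg·m². The pivot is at distance d = 0.575 m from the centre of mass.
By the parallel-axis theorem, I = I_cm + md² = 1.121 + 1.121 = 2.242 kg·m².
T = 2π√(I/(mgd)) = 2π√(2.242/(3.39 × 1.62 × 0.575)) = 5.29 s.

5.29 s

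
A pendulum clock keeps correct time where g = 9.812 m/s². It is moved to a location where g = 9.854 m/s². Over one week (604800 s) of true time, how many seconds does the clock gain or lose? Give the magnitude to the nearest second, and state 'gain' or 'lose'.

gain 1293 s

The clock's period scales as T ∝ 1/√g, so T'/T = √(9.812/9.854) = 0.997867.
In 604800 s of true time the clock registers 604800/0.997867 = 606093.0 s, so it gains 1293 s.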